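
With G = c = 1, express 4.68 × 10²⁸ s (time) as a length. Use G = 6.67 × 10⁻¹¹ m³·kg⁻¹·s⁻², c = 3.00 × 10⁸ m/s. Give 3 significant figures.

Time → length via c.
4.68 × 10²⁸ s × (c) = 1.40 × 10³⁷ m

1.40 × 10³⁷ m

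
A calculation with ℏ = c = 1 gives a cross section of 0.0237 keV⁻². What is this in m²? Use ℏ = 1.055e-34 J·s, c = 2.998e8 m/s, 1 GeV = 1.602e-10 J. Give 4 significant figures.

Area is [L]² = [E]⁻²·(ℏc)²; restore (ℏc)².
1 GeV⁻² → (ℏc)² × (1 GeV in J)⁻² = 3.898e-32 m².
Convert the energy scale: 0.0237 keV⁻² = 2.37e10 GeV⁻².
Result: 2.37e10 × 3.898e-32 = 9.238e-22 m².

9.238e-22 m²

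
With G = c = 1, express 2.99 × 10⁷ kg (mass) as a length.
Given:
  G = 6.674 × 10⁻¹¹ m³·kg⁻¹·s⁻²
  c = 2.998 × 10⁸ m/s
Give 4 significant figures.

In G = c = 1 units mass has dimensions of length; the conversion factor is G/c².
2.99 × 10⁷ kg × (G/c²) = 2.220 × 10⁻²⁰ m

2.220 × 10⁻²⁰ m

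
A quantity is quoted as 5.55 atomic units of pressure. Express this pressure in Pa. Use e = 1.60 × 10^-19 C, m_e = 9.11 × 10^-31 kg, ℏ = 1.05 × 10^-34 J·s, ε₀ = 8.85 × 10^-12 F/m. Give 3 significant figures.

1.67 × 10^14 Pa

One atomic unit of pressure: P_au = E_h/a₀³ = m_e⁴e¹⁰/((4πε₀)⁵ℏ⁸) = 3.01 × 10^13 Pa.
5.55 × 3.01 × 10^13 Pa = 1.67 × 10^14 Pa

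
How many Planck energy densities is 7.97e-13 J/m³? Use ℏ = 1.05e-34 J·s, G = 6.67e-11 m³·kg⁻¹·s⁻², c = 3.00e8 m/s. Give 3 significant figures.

Planck energy density: u_P = c⁷/(ℏG²) = 4.68e113 J/m³.
7.97e-13 / 4.68e113 = 1.70e-126

1.70e-126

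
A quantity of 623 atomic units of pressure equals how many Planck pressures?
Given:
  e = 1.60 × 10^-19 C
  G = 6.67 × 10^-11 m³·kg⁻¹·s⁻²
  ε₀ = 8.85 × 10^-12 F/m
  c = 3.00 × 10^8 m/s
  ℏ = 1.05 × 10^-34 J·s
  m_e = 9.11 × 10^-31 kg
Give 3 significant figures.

4.01 × 10^-98

atomic unit of pressure: P_au = E_h/a₀³ = m_e⁴e¹⁰/((4πε₀)⁵ℏ⁸) = 3.01 × 10^13 Pa
Planck pressure: p_P = c⁷/(ℏG²) = 4.68 × 10^113 Pa
623 × 3.01 × 10^13 / 4.68 × 10^113 = 4.01 × 10^-98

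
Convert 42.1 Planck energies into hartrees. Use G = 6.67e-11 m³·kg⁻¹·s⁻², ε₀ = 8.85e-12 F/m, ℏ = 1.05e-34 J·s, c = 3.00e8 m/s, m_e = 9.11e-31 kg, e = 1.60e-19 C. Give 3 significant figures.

Planck energy: E_P = √(ℏc⁵/G) = 1.96e9 J
hartree: E_h = m_e e⁴/(4πε₀ℏ)² = 4.38e-18 J
42.1 × 1.96e9 / 4.38e-18 = 1.88e28

1.88e28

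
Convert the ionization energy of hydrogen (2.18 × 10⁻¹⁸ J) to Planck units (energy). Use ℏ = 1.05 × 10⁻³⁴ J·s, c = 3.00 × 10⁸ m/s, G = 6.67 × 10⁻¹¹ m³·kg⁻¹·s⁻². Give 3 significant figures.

Planck energy: E_P = √(ℏc⁵/G) = 1.96 × 10⁹ J.
2.18 × 10⁻¹⁸ / 1.96 × 10⁹ = 1.11 × 10⁻²⁷

1.11 × 10⁻²⁷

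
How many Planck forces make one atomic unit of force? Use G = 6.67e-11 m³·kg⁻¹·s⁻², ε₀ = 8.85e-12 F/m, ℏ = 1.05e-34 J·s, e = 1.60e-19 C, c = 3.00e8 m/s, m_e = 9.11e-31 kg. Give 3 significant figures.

6.86e-52

atomic unit of force: F_au = E_h/a₀ = m_e²e⁶/((4πε₀)³ℏ⁴) = 8.33e-8 N
Planck force: F_P = c⁴/G = 1.21e44 N
ratio = 8.33e-8 / 1.21e44 = 6.86e-52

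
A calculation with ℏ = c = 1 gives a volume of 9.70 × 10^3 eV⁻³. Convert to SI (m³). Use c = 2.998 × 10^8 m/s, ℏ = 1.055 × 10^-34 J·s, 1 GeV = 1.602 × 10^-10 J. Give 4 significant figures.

Volume is [L]³ = [E]⁻³·(ℏc)³.
1 GeV⁻³ → (ℏc)³ × (1 GeV in J)⁻³ = 7.696 × 10^-48 m³.
Convert the energy scale: 9.70 × 10^3 eV⁻³ = 9.70 × 10^30 GeV⁻³.
Result: 9.70 × 10^30 × 7.696 × 10^-48 = 7.465 × 10^-17 m³.

7.465 × 10^-17 m³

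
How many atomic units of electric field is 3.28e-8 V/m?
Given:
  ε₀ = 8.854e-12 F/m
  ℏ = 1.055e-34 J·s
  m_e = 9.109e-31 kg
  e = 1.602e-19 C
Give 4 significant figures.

atomic unit of electric field: E_au = E_h/(e a₀) = m_e²e⁵/((4πε₀)³ℏ⁴) = 5.131e11 V/m.
3.28e-8 / 5.131e11 = 6.393e-20

6.393e-20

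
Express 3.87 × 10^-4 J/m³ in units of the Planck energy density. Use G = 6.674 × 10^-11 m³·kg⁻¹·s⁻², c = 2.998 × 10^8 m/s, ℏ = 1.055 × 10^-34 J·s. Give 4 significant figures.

Planck energy density: u_P = c⁷/(ℏG²) = 4.632 × 10^113 J/m³.
3.87 × 10^-4 / 4.632 × 10^113 = 8.354 × 10^-118

8.354 × 10^-118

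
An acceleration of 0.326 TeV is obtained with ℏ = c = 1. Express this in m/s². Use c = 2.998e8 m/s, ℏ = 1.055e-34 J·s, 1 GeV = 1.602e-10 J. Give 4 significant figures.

1.484e35 m/s²

Acceleration is [L]/[T]² = c·[E]/ℏ.
1 GeV → c/ℏ × (1 GeV in J) = 4.552e32 m/s².
Convert the energy scale: 0.326 TeV = 326 GeV.
Result: 326 × 4.552e32 = 1.484e35 m/s².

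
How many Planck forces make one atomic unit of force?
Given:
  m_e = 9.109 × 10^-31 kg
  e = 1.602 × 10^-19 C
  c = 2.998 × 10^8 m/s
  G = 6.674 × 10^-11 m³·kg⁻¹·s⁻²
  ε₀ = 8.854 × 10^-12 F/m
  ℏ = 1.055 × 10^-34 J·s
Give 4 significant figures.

6.791 × 10^-52

atomic unit of force: F_au = E_h/a₀ = m_e²e⁶/((4πε₀)³ℏ⁴) = 8.220 × 10^-8 N
Planck force: F_P = c⁴/G = 1.210 × 10^44 N
ratio = 8.220 × 10^-8 / 1.210 × 10^44 = 6.791 × 10^-52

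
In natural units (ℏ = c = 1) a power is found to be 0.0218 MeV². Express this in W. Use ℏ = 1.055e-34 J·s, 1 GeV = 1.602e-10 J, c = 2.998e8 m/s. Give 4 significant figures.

5.303e6 W

Power is [E]/[T] = [E]²/ℏ.
1 GeV² → 1/ℏ × (1 GeV in J)² = 2.433e14 W.
Convert the energy scale: 0.0218 MeV² = 2.18e-8 GeV².
Result: 2.18e-8 × 2.433e14 = 5.303e6 W.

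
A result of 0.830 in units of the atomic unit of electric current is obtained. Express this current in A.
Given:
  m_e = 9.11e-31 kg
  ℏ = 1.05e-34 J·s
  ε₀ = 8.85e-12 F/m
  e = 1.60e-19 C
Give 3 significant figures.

One atomic unit of electric current: I_au = e E_h/ℏ = m_e e⁵/((4πε₀)²ℏ³) = 6.67e-3 A.
0.830 × 6.67e-3 A = 5.54e-3 A

5.54e-3 A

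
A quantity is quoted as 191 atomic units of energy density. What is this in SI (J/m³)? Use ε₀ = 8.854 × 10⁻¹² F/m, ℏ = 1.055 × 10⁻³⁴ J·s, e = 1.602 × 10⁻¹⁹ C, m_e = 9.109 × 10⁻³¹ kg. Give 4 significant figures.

One atomic unit of energy density: u_au = E_h/a₀³ = m_e⁴e¹⁰/((4πε₀)⁵ℏ⁸) = 2.929 × 10¹³ J/m³.
191 × 2.929 × 10¹³ J/m³ = 5.595 × 10¹⁵ J/m³

5.595 × 10¹⁵ J/m³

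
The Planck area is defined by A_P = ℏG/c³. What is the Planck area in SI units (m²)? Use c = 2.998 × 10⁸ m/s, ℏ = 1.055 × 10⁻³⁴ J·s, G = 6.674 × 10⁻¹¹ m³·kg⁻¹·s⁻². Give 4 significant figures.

A_P = ℏG/c³
  = 7.041 × 10⁻⁴⁵ / 2.695 × 10²⁵
  = 2.613 × 10⁻⁷⁰ m²

2.613 × 10⁻⁷⁰ m²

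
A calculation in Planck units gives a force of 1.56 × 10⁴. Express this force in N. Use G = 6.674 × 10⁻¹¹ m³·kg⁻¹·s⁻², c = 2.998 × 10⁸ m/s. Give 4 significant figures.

1.888 × 10⁴⁸ N

One Planck force: F_P = c⁴/G = 1.210 × 10⁴⁴ N.
1.56 × 10⁴ × 1.210 × 10⁴⁴ N = 1.888 × 10⁴⁸ N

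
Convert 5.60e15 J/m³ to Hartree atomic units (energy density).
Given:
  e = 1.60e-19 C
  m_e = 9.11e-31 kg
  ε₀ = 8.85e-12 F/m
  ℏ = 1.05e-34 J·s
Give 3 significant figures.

atomic unit of energy density: u_au = E_h/a₀³ = m_e⁴e¹⁰/((4πε₀)⁵ℏ⁸) = 3.01e13 J/m³.
5.60e15 / 3.01e13 = 186

186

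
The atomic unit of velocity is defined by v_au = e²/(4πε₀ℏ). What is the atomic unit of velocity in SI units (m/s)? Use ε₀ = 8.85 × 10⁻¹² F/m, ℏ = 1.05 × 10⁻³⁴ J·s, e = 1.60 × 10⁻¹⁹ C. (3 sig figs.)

v_au = e²/(4πε₀ℏ)
  = 2.56 × 10⁻³⁸ / 1.17 × 10⁻⁴⁴
  = 2.19 × 10⁶ m/s

2.19 × 10⁶ m/s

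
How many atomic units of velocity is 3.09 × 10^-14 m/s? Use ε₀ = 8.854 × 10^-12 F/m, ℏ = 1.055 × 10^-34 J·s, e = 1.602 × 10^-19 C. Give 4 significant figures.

atomic unit of velocity: v_au = e²/(4πε₀ℏ) = 2.186 × 10^6 m/s.
3.09 × 10^-14 / 2.186 × 10^6 = 1.413 × 10^-20

1.413 × 10^-20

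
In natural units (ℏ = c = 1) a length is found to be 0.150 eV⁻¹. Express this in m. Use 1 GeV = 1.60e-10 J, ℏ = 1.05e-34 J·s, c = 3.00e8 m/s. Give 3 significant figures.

2.95e-8 m

A length is [E]⁻¹ in ℏ=c=1; restore one factor of ℏc.
1 GeV⁻¹ → ℏc × (1 GeV in J)⁻¹ = 1.97e-16 m.
Convert the energy scale: 0.150 eV⁻¹ = 1.50e8 GeV⁻¹.
Result: 1.50e8 × 1.97e-16 = 2.95e-8 m.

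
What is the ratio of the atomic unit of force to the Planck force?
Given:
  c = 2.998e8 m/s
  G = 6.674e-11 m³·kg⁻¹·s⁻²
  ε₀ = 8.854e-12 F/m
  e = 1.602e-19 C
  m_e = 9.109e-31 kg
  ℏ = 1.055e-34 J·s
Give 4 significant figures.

6.791e-52

atomic unit of force: F_au = E_h/a₀ = m_e²e⁶/((4πε₀)³ℏ⁴) = 8.220e-8 N
Planck force: F_P = c⁴/G = 1.210e44 N
ratio = 8.220e-8 / 1.210e44 = 6.791e-52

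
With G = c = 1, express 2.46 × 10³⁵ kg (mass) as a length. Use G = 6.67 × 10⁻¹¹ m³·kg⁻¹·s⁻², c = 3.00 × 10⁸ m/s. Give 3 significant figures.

In G = c = 1 units mass has dimensions of length; the conversion factor is G/c².
2.46 × 10³⁵ kg × (G/c²) = 1.82 × 10⁸ m

1.82 × 10⁸ m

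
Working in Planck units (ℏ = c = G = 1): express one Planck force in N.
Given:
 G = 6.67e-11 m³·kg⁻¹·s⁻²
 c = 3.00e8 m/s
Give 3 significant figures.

Dimensional analysis gives F_P = c⁴/G.
  = 8.10e33 / 6.67e-11
  = 1.21e44 N

1.21e44 N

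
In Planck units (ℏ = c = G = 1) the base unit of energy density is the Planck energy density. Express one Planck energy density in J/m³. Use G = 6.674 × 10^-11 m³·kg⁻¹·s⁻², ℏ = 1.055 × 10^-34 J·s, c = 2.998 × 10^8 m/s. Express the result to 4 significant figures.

4.632 × 10^113 J/m³

u_P = c⁷/(ℏG²)
  = 2.177 × 10^59 / 4.699 × 10^-55
  = 4.632 × 10^113 J/m³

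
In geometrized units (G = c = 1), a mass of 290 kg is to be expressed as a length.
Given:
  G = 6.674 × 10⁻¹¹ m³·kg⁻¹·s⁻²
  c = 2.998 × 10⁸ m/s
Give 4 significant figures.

2.153 × 10⁻²⁵ m

In G = c = 1 units mass has dimensions of length; the conversion factor is G/c².
290 kg × (G/c²) = 2.153 × 10⁻²⁵ m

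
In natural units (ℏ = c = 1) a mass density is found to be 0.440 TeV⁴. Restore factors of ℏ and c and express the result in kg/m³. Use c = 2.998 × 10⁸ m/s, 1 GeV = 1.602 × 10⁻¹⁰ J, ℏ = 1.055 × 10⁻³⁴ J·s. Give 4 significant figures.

1.019 × 10³² kg/m³

Mass density is [E]/(c²[L]³) = [E]⁴/(ℏ³c⁵).
1 GeV⁴ → 1/(ℏ³c⁵) × (1 GeV in J)⁴ = 2.316 × 10²⁰ kg/m³.
Convert the energy scale: 0.440 TeV⁴ = 4.40 × 10¹¹ GeV⁴.
Result: 4.40 × 10¹¹ × 2.316 × 10²⁰ = 1.019 × 10³² kg/m³.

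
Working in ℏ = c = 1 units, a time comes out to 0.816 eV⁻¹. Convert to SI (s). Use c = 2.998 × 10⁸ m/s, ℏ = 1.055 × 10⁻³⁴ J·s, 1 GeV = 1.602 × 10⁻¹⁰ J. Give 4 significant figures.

5.374 × 10⁻¹⁶ s

A time is [E]⁻¹ in ℏ=c=1; restore one factor of ℏ.
1 GeV⁻¹ → ℏ × (1 GeV in J)⁻¹ = 6.586 × 10⁻²⁵ s.
Convert the energy scale: 0.816 eV⁻¹ = 8.16 × 10⁸ GeV⁻¹.
Result: 8.16 × 10⁸ × 6.586 × 10⁻²⁵ = 5.374 × 10⁻¹⁶ s.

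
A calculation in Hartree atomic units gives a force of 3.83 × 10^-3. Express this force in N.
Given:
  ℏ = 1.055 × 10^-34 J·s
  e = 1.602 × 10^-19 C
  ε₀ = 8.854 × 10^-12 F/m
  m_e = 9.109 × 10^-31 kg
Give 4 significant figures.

3.148 × 10^-10 N

One atomic unit of force: F_au = E_h/a₀ = m_e²e⁶/((4πε₀)³ℏ⁴) = 8.220 × 10^-8 N.
3.83 × 10^-3 × 8.220 × 10^-8 N = 3.148 × 10^-10 N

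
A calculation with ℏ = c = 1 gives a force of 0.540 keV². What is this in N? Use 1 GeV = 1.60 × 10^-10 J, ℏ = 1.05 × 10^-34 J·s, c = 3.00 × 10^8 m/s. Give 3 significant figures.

4.39 × 10^-7 N

Force is [E]/[L] = [E]²/(ℏc); restore (ℏc)⁻¹.
1 GeV² → 1/(ℏc) × (1 GeV in J)² = 8.13 × 10^5 N.
Convert the energy scale: 0.540 keV² = 5.40 × 10^-13 GeV².
Result: 5.40 × 10^-13 × 8.13 × 10^5 = 4.39 × 10^-7 N.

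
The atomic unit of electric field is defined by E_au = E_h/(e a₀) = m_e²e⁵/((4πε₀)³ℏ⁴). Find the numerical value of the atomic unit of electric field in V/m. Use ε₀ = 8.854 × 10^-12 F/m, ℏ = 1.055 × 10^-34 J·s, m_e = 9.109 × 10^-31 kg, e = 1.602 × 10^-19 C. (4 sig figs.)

E_au = E_h/(e a₀) = m_e²e⁵/((4πε₀)³ℏ⁴)
E_h = 4.354 × 10^-18 J
a₀ = 5.297 × 10^-11 m
E_h/(e·a₀) = 5.131 × 10^11 V/m

5.131 × 10^11 V/m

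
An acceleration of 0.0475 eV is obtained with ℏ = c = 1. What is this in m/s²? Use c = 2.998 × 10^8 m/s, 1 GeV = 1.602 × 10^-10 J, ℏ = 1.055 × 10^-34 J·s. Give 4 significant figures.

2.162 × 10^22 m/s²

Acceleration is [L]/[T]² = c·[E]/ℏ.
1 GeV → c/ℏ × (1 GeV in J) = 4.552 × 10^32 m/s².
Convert the energy scale: 0.0475 eV = 4.75 × 10^-11 GeV.
Result: 4.75 × 10^-11 × 4.552 × 10^32 = 2.162 × 10^22 m/s².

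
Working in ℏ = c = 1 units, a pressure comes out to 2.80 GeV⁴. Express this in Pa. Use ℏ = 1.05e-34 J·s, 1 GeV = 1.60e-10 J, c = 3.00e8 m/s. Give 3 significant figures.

5.87e37 Pa

Pressure is [E]/[L]³ = [E]⁴/(ℏc)³.
1 GeV⁴ → 1/(ℏc)³ × (1 GeV in J)⁴ = 2.10e37 Pa.
Result: 2.80 × 2.10e37 = 5.87e37 Pa.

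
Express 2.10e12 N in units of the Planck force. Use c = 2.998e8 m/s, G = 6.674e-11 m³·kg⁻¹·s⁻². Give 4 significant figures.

1.735e-32

Planck force: F_P = c⁴/G = 1.210e44 N.
2.10e12 / 1.210e44 = 1.735e-32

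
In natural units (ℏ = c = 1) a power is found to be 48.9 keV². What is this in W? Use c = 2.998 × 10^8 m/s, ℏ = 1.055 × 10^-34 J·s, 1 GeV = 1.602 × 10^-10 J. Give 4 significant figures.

1.190 × 10^4 W

Power is [E]/[T] = [E]²/ℏ.
1 GeV² → 1/ℏ × (1 GeV in J)² = 2.433 × 10^14 W.
Convert the energy scale: 48.9 keV² = 4.89 × 10^-11 GeV².
Result: 4.89 × 10^-11 × 2.433 × 10^14 = 1.190 × 10^4 W.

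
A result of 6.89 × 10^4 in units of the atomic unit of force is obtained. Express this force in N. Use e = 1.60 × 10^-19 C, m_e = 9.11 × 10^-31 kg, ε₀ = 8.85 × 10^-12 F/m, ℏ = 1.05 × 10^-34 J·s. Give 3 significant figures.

One atomic unit of force: F_au = E_h/a₀ = m_e²e⁶/((4πε₀)³ℏ⁴) = 8.33 × 10^-8 N.
6.89 × 10^4 × 8.33 × 10^-8 N = 5.74 × 10^-3 N

5.74 × 10^-3 N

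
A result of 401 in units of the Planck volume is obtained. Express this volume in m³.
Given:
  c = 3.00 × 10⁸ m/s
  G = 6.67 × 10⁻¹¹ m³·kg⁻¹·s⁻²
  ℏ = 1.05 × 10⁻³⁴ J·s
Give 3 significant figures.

1.68 × 10⁻¹⁰² m³

One Planck volume: V_P = (ℏG/c³)^(3/2) = 4.18 × 10⁻¹⁰⁵ m³.
401 × 4.18 × 10⁻¹⁰⁵ m³ = 1.68 × 10⁻¹⁰² m³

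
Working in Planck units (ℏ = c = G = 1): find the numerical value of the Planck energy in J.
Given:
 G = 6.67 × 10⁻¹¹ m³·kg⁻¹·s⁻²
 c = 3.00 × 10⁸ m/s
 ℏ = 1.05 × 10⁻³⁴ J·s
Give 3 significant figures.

Dimensional analysis gives E_P = √(ℏc⁵/G).
  = √(3.83 × 10¹⁸)
  = 1.96 × 10⁹ J

1.96 × 10⁹ J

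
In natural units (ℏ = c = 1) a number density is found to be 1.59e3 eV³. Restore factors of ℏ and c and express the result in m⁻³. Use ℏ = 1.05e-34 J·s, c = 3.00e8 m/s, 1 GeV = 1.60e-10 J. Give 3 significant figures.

Number density is [L]⁻³ = [E]³/(ℏc)³.
1 GeV³ → 1/(ℏc)³ × (1 GeV in J)³ = 1.31e47 m⁻³.
Convert the energy scale: 1.59e3 eV³ = 1.59e-24 GeV³.
Result: 1.59e-24 × 1.31e47 = 2.08e23 m⁻³.

2.08e23 m⁻³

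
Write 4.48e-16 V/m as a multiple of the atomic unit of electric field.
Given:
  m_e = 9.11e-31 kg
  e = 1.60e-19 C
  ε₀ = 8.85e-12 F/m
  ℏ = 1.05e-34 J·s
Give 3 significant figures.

8.61e-28

atomic unit of electric field: E_au = E_h/(e a₀) = m_e²e⁵/((4πε₀)³ℏ⁴) = 5.20e11 V/m.
4.48e-16 / 5.20e11 = 8.61e-28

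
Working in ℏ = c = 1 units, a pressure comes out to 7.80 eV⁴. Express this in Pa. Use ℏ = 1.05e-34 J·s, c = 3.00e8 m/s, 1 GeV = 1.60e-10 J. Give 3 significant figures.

164 Pa

Pressure is [E]/[L]³ = [E]⁴/(ℏc)³.
1 GeV⁴ → 1/(ℏc)³ × (1 GeV in J)⁴ = 2.10e37 Pa.
Convert the energy scale: 7.80 eV⁴ = 7.80e-36 GeV⁴.
Result: 7.80e-36 × 2.10e37 = 164 Pa.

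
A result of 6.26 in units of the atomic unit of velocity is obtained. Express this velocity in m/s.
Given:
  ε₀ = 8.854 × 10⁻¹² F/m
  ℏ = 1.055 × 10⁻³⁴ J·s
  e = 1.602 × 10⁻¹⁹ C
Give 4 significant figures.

One atomic unit of velocity: v_au = e²/(4πε₀ℏ) = 2.186 × 10⁶ m/s.
6.26 × 2.186 × 10⁶ m/s = 1.369 × 10⁷ m/s

1.369 × 10⁷ m/s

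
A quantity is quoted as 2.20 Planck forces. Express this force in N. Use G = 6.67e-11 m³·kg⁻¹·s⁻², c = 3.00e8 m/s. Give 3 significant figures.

One Planck force: F_P = c⁴/G = 1.21e44 N.
2.20 × 1.21e44 N = 2.67e44 N

2.67e44 N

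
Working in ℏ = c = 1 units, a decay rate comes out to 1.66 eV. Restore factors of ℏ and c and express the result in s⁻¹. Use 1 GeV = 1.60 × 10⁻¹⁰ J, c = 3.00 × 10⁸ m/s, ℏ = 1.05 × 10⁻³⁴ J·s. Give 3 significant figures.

2.53 × 10¹⁵ s⁻¹

A rate is [E]/ℏ; divide by ℏ.
1 GeV → 1/ℏ × (1 GeV in J) = 1.52 × 10²⁴ s⁻¹.
Convert the energy scale: 1.66 eV = 1.66 × 10⁻⁹ GeV.
Result: 1.66 × 10⁻⁹ × 1.52 × 10²⁴ = 2.53 × 10¹⁵ s⁻¹.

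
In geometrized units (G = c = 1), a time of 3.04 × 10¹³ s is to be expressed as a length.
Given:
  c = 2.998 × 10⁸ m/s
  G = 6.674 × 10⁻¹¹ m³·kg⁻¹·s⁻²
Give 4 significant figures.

9.114 × 10²¹ m

Time → length via c.
3.04 × 10¹³ s × (c) = 9.114 × 10²¹ m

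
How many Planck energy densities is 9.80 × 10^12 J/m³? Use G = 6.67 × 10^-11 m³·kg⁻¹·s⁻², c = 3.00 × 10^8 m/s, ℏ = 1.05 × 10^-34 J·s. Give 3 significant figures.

2.09 × 10^-101

Planck energy density: u_P = c⁷/(ℏG²) = 4.68 × 10^113 J/m³.
9.80 × 10^12 / 4.68 × 10^113 = 2.09 × 10^-101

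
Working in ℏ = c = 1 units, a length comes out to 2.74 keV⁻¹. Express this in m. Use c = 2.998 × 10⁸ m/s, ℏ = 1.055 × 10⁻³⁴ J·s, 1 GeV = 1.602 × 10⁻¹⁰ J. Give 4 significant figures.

A length is [E]⁻¹ in ℏ=c=1; restore one factor of ℏc.
1 GeV⁻¹ → ℏc × (1 GeV in J)⁻¹ = 1.974 × 10⁻¹⁶ m.
Convert the energy scale: 2.74 keV⁻¹ = 2.74 × 10⁶ GeV⁻¹.
Result: 2.74 × 10⁶ × 1.974 × 10⁻¹⁶ = 5.410 × 10⁻¹⁰ m.

5.410 × 10⁻¹⁰ m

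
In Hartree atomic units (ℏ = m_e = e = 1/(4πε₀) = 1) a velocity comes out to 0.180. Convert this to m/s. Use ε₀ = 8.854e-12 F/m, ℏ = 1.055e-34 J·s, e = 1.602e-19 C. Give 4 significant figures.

3.935e5 m/s

One atomic unit of velocity: v_au = e²/(4πε₀ℏ) = 2.186e6 m/s.
0.180 × 2.186e6 m/s = 3.935e5 m/s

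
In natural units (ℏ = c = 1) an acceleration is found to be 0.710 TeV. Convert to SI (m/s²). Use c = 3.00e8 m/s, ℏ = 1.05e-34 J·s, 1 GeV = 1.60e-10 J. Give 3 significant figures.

3.25e35 m/s²

Acceleration is [L]/[T]² = c·[E]/ℏ.
1 GeV → c/ℏ × (1 GeV in J) = 4.57e32 m/s².
Convert the energy scale: 0.710 TeV = 710 GeV.
Result: 710 × 4.57e32 = 3.25e35 m/s².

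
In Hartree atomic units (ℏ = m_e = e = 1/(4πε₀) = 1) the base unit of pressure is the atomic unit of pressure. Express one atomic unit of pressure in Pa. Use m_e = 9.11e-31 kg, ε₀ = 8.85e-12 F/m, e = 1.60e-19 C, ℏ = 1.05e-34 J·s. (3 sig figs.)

3.01e13 Pa

P_au = E_h/a₀³ = m_e⁴e¹⁰/((4πε₀)⁵ℏ⁸)
E_h = 4.38e-18 J
a₀ = 5.26e-11 m
E_h/a₀³ = 3.01e13 Pa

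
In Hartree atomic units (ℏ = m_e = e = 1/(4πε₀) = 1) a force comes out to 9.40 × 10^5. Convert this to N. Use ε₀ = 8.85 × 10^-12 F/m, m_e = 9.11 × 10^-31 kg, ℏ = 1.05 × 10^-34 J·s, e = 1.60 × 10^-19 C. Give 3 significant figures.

0.0783 N

One atomic unit of force: F_au = E_h/a₀ = m_e²e⁶/((4πε₀)³ℏ⁴) = 8.33 × 10^-8 N.
9.40 × 10^5 × 8.33 × 10^-8 N = 0.0783 N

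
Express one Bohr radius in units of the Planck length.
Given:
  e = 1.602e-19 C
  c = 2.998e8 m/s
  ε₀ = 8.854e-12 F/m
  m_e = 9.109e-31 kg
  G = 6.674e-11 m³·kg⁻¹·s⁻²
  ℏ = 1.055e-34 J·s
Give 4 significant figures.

3.277e24

Bohr radius: a₀ = 4πε₀ℏ²/(m_e e²) = 5.297e-11 m
Planck length: ℓ_P = √(ℏG/c³) = 1.616e-35 m
ratio = 5.297e-11 / 1.616e-35 = 3.277e24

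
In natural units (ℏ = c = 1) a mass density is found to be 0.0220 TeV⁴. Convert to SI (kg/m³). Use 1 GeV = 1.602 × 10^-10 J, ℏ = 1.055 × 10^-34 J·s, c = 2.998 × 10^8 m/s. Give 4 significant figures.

Mass density is [E]/(c²[L]³) = [E]⁴/(ℏ³c⁵).
1 GeV⁴ → 1/(ℏ³c⁵) × (1 GeV in J)⁴ = 2.316 × 10^20 kg/m³.
Convert the energy scale: 0.0220 TeV⁴ = 2.20 × 10^10 GeV⁴.
Result: 2.20 × 10^10 × 2.316 × 10^20 = 5.095 × 10^30 kg/m³.

5.095 × 10^30 kg/m³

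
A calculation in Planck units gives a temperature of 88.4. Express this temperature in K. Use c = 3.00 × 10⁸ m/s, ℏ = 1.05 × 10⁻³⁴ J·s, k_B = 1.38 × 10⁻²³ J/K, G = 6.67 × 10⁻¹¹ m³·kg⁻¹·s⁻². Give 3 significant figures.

1.25 × 10³⁴ K

One Planck temperature: T_P = √(ℏc⁵/G) / k_B = 1.42 × 10³² K.
88.4 × 1.42 × 10³² K = 1.25 × 10³⁴ K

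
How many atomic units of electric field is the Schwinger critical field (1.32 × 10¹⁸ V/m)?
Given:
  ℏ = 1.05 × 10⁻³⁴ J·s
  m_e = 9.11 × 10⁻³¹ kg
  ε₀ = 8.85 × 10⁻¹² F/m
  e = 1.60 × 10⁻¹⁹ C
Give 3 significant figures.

2.54 × 10⁶

atomic unit of electric field: E_au = E_h/(e a₀) = m_e²e⁵/((4πε₀)³ℏ⁴) = 5.20 × 10¹¹ V/m.
1.32 × 10¹⁸ / 5.20 × 10¹¹ = 2.54 × 10⁶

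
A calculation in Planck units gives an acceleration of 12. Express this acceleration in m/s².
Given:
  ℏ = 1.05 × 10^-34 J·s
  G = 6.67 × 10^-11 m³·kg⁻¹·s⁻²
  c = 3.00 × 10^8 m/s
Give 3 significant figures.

6.71 × 10^52 m/s²

One Planck acceleration: a_P = √(c⁷/(ℏG)) = 5.59 × 10^51 m/s².
12 × 5.59 × 10^51 m/s² = 6.71 × 10^52 m/s²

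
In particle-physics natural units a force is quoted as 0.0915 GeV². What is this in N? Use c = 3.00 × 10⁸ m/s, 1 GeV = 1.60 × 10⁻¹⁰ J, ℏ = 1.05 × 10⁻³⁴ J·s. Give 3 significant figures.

7.44 × 10⁴ N

Force is [E]/[L] = [E]²/(ℏc); restore (ℏc)⁻¹.
1 GeV² → 1/(ℏc) × (1 GeV in J)² = 8.13 × 10⁵ N.
Result: 0.0915 × 8.13 × 10⁵ = 7.44 × 10⁴ N.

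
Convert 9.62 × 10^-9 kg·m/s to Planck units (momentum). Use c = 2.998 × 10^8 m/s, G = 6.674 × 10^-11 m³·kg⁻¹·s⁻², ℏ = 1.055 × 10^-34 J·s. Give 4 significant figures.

1.474 × 10^-9

Planck momentum: p_P = √(ℏc³/G) = 6.527 kg·m/s.
9.62 × 10^-9 / 6.527 = 1.474 × 10^-9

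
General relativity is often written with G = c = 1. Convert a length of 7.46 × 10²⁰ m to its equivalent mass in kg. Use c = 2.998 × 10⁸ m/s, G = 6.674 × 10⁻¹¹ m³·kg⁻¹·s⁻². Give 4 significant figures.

1.005 × 10⁴⁸ kg

Length → mass via c²/G.
7.46 × 10²⁰ m × (c²/G) = 1.005 × 10⁴⁸ kg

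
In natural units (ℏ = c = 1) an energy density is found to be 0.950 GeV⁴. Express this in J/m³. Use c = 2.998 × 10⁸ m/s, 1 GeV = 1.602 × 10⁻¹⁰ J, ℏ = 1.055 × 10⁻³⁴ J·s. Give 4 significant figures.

[E]/[L]³ = [E]⁴/(ℏc)³; restore (ℏc)⁻³.
1 GeV⁴ → 1/(ℏc)³ × (1 GeV in J)⁴ = 2.082 × 10³⁷ J/m³.
Result: 0.950 × 2.082 × 10³⁷ = 1.978 × 10³⁷ J/m³.

1.978 × 10³⁷ J/m³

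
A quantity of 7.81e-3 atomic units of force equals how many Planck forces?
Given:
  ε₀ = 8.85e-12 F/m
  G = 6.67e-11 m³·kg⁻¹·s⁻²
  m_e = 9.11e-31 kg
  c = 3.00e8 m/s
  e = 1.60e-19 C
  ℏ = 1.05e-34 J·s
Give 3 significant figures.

5.36e-54

atomic unit of force: F_au = E_h/a₀ = m_e²e⁶/((4πε₀)³ℏ⁴) = 8.33e-8 N
Planck force: F_P = c⁴/G = 1.21e44 N
7.81e-3 × 8.33e-8 / 1.21e44 = 5.36e-54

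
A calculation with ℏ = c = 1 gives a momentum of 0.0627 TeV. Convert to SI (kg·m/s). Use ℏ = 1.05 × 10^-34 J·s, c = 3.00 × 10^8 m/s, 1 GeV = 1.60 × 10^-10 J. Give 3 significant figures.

3.34 × 10^-17 kg·m/s

Momentum is [E]/c; divide by c.
1 GeV → 1/c × (1 GeV in J) = 5.33 × 10^-19 kg·m/s.
Convert the energy scale: 0.0627 TeV = 62.7 GeV.
Result: 62.7 × 5.33 × 10^-19 = 3.34 × 10^-17 kg·m/s.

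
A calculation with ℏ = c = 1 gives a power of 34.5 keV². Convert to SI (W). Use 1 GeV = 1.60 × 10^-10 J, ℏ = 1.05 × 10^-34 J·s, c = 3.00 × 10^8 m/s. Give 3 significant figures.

Power is [E]/[T] = [E]²/ℏ.
1 GeV² → 1/ℏ × (1 GeV in J)² = 2.44 × 10^14 W.
Convert the energy scale: 34.5 keV² = 3.45 × 10^-11 GeV².
Result: 3.45 × 10^-11 × 2.44 × 10^14 = 8.41 × 10^3 W.

8.41 × 10^3 W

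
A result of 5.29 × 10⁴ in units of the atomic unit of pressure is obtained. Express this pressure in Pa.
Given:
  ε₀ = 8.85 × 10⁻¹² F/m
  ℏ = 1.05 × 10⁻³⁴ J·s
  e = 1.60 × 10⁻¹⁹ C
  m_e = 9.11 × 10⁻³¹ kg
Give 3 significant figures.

1.59 × 10¹⁸ Pa

One atomic unit of pressure: P_au = E_h/a₀³ = m_e⁴e¹⁰/((4πε₀)⁵ℏ⁸) = 3.01 × 10¹³ Pa.
5.29 × 10⁴ × 3.01 × 10¹³ Pa = 1.59 × 10¹⁸ Pa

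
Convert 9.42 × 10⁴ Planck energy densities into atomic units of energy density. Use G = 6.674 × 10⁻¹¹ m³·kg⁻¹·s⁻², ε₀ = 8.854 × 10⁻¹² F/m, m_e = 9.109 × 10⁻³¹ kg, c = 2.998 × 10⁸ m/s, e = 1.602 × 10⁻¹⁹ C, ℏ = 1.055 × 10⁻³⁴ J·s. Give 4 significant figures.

1.490 × 10¹⁰⁵

Planck energy density: u_P = c⁷/(ℏG²) = 4.632 × 10¹¹³ J/m³
atomic unit of energy density: u_au = E_h/a₀³ = m_e⁴e¹⁰/((4πε₀)⁵ℏ⁸) = 2.929 × 10¹³ J/m³
9.42 × 10⁴ × 4.632 × 10¹¹³ / 2.929 × 10¹³ = 1.490 × 10¹⁰⁵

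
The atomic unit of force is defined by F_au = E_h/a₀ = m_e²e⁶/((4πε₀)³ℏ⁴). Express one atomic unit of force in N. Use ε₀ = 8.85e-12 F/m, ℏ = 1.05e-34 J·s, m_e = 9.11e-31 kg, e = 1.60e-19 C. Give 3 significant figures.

8.33e-8 N

F_au = E_h/a₀ = m_e²e⁶/((4πε₀)³ℏ⁴)
E_h = 4.38e-18 J
a₀ = 5.26e-11 m
E_h/a₀ = 8.33e-8 N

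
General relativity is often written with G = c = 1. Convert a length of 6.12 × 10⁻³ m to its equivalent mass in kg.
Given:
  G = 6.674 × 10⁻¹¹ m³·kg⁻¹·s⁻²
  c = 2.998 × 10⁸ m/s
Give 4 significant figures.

Length → mass via c²/G.
6.12 × 10⁻³ m × (c²/G) = 8.242 × 10²⁴ kg

8.242 × 10²⁴ kg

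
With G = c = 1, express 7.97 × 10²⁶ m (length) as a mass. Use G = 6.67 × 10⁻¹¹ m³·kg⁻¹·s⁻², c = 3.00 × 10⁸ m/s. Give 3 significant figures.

Length → mass via c²/G.
7.97 × 10²⁶ m × (c²/G) = 1.08 × 10⁵⁴ kg

1.08 × 10⁵⁴ kg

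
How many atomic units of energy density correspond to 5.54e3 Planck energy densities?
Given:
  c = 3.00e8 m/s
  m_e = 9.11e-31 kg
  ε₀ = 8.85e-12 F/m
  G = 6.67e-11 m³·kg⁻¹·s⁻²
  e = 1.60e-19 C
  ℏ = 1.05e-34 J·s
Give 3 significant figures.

8.61e103

Planck energy density: u_P = c⁷/(ℏG²) = 4.68e113 J/m³
atomic unit of energy density: u_au = E_h/a₀³ = m_e⁴e¹⁰/((4πε₀)⁵ℏ⁸) = 3.01e13 J/m³
5.54e3 × 4.68e113 / 3.01e13 = 8.61e103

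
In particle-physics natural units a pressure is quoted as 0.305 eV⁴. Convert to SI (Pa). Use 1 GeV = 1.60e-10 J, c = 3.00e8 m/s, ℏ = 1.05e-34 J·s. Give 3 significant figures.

Pressure is [E]/[L]³ = [E]⁴/(ℏc)³.
1 GeV⁴ → 1/(ℏc)³ × (1 GeV in J)⁴ = 2.10e37 Pa.
Convert the energy scale: 0.305 eV⁴ = 3.05e-37 GeV⁴.
Result: 3.05e-37 × 2.10e37 = 6.40 Pa.

6.40 Pa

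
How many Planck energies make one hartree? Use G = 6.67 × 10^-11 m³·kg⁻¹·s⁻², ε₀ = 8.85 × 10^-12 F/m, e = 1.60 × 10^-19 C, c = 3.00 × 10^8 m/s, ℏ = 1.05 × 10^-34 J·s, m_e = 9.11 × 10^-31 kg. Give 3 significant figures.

hartree: E_h = m_e e⁴/(4πε₀ℏ)² = 4.38 × 10^-18 J
Planck energy: E_P = √(ℏc⁵/G) = 1.96 × 10^9 J
ratio = 4.38 × 10^-18 / 1.96 × 10^9 = 2.24 × 10^-27

2.24 × 10^-27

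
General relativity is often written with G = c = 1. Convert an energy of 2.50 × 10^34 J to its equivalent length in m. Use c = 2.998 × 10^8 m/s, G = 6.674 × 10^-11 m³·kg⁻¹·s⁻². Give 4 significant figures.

2.065 × 10^-10 m

Energy → length via G/c⁴.
2.50 × 10^34 J × (G/c⁴) = 2.065 × 10^-10 m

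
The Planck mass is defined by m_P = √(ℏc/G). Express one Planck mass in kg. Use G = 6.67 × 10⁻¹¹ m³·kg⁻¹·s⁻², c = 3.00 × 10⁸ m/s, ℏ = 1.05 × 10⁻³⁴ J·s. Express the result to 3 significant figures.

2.17 × 10⁻⁸ kg

m_P = √(ℏc/G)
  = √(4.72 × 10⁻¹⁶)
  = 2.17 × 10⁻⁸ kg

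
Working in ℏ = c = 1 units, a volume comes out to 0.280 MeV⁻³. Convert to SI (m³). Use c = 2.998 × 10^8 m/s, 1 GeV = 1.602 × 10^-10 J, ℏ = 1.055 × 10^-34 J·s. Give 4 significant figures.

Volume is [L]³ = [E]⁻³·(ℏc)³.
1 GeV⁻³ → (ℏc)³ × (1 GeV in J)⁻³ = 7.696 × 10^-48 m³.
Convert the energy scale: 0.280 MeV⁻³ = 2.80 × 10^8 GeV⁻³.
Result: 2.80 × 10^8 × 7.696 × 10^-48 = 2.155 × 10^-39 m³.

2.155 × 10^-39 m³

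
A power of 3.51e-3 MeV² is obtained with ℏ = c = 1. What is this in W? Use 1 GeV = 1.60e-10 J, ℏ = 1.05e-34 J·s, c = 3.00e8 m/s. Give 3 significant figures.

Power is [E]/[T] = [E]²/ℏ.
1 GeV² → 1/ℏ × (1 GeV in J)² = 2.44e14 W.
Convert the energy scale: 3.51e-3 MeV² = 3.51e-9 GeV².
Result: 3.51e-9 × 2.44e14 = 8.56e5 W.

8.56e5 W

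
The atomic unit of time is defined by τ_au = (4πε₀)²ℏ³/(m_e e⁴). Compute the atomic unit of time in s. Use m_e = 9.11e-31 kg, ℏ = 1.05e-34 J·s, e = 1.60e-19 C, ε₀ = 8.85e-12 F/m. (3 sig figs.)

τ_au = (4πε₀)²ℏ³/(m_e e⁴)
E_h = 4.38e-18 J
ℏ/E_h = 2.40e-17 s

2.40e-17 s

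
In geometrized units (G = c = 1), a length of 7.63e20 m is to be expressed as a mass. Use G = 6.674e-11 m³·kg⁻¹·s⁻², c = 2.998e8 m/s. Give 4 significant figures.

1.028e48 kg

Length → mass via c²/G.
7.63e20 m × (c²/G) = 1.028e48 kg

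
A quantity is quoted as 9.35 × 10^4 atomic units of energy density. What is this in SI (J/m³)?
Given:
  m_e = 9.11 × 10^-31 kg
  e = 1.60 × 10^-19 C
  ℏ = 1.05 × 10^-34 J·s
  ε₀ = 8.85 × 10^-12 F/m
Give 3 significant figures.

One atomic unit of energy density: u_au = E_h/a₀³ = m_e⁴e¹⁰/((4πε₀)⁵ℏ⁸) = 3.01 × 10^13 J/m³.
9.35 × 10^4 × 3.01 × 10^13 J/m³ = 2.82 × 10^18 J/m³

2.82 × 10^18 J/m³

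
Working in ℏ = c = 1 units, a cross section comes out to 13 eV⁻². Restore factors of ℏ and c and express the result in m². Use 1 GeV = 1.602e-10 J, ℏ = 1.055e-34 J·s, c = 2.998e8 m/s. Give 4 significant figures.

Area is [L]² = [E]⁻²·(ℏc)²; restore (ℏc)².
1 GeV⁻² → (ℏc)² × (1 GeV in J)⁻² = 3.898e-32 m².
Convert the energy scale: 13 eV⁻² = 1.30e19 GeV⁻².
Result: 1.30e19 × 3.898e-32 = 5.067e-13 m².

5.067e-13 m²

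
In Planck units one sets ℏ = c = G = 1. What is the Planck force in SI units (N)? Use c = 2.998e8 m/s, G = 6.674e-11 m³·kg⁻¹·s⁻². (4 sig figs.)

F_P = c⁴/G
  = 8.078e33 / 6.674e-11
  = 1.210e44 N

1.210e44 N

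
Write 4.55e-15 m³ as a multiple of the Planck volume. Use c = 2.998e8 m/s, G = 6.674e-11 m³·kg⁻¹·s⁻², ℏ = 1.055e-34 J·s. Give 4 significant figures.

Planck volume: V_P = (ℏG/c³)^(3/2) = 4.224e-105 m³.
4.55e-15 / 4.224e-105 = 1.077e90

1.077e90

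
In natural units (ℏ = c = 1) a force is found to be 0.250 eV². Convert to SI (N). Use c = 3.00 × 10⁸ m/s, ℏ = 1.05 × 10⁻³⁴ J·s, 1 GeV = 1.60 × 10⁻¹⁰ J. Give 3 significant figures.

2.03 × 10⁻¹³ N

Force is [E]/[L] = [E]²/(ℏc); restore (ℏc)⁻¹.
1 GeV² → 1/(ℏc) × (1 GeV in J)² = 8.13 × 10⁵ N.
Convert the energy scale: 0.250 eV² = 2.50 × 10⁻¹⁹ GeV².
Result: 2.50 × 10⁻¹⁹ × 8.13 × 10⁵ = 2.03 × 10⁻¹³ N.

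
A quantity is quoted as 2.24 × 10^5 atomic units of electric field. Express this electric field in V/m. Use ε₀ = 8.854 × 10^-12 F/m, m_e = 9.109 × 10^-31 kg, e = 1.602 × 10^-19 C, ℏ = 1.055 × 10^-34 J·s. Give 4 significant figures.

One atomic unit of electric field: E_au = E_h/(e a₀) = m_e²e⁵/((4πε₀)³ℏ⁴) = 5.131 × 10^11 V/m.
2.24 × 10^5 × 5.131 × 10^11 V/m = 1.149 × 10^17 V/m

1.149 × 10^17 V/m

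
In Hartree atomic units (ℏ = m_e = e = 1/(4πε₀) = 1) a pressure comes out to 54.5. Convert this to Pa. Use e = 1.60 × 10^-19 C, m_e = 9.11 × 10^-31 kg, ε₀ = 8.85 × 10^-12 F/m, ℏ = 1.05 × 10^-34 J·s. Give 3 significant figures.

One atomic unit of pressure: P_au = E_h/a₀³ = m_e⁴e¹⁰/((4πε₀)⁵ℏ⁸) = 3.01 × 10^13 Pa.
54.5 × 3.01 × 10^13 Pa = 1.64 × 10^15 Pa

1.64 × 10^15 Pa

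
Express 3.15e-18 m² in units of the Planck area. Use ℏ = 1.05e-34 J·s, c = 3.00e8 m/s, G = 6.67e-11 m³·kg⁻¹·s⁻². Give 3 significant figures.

1.21e52

Planck area: A_P = ℏG/c³ = 2.59e-70 m².
3.15e-18 / 2.59e-70 = 1.21e52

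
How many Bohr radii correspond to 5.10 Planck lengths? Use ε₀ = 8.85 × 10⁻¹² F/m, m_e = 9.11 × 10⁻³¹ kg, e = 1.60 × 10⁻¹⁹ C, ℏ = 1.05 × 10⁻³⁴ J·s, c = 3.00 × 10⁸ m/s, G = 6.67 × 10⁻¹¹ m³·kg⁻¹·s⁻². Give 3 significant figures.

1.56 × 10⁻²⁴

Planck length: ℓ_P = √(ℏG/c³) = 1.61 × 10⁻³⁵ m
Bohr radius: a₀ = 4πε₀ℏ²/(m_e e²) = 5.26 × 10⁻¹¹ m
5.10 × 1.61 × 10⁻³⁵ / 5.26 × 10⁻¹¹ = 1.56 × 10⁻²⁴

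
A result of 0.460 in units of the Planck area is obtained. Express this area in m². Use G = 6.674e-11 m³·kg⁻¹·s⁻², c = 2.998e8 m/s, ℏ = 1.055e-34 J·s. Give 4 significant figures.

1.202e-70 m²

One Planck area: A_P = ℏG/c³ = 2.613e-70 m².
0.460 × 2.613e-70 m² = 1.202e-70 m²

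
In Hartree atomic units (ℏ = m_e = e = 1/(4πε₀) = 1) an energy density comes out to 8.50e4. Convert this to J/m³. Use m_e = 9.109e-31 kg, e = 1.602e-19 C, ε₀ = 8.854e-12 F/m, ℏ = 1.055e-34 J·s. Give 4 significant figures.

One atomic unit of energy density: u_au = E_h/a₀³ = m_e⁴e¹⁰/((4πε₀)⁵ℏ⁸) = 2.929e13 J/m³.
8.50e4 × 2.929e13 J/m³ = 2.490e18 J/m³

2.490e18 J/m³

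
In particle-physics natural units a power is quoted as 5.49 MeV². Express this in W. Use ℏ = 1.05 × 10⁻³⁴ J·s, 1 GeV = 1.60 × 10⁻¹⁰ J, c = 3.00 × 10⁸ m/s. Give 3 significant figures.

1.34 × 10⁹ W

Power is [E]/[T] = [E]²/ℏ.
1 GeV² → 1/ℏ × (1 GeV in J)² = 2.44 × 10¹⁴ W.
Convert the energy scale: 5.49 MeV² = 5.49 × 10⁻⁶ GeV².
Result: 5.49 × 10⁻⁶ × 2.44 × 10¹⁴ = 1.34 × 10⁹ W.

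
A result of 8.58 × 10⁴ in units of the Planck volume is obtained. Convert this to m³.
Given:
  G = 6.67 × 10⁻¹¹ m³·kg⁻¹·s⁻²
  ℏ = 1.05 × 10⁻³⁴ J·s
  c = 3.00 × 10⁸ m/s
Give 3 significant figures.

One Planck volume: V_P = (ℏG/c³)^(3/2) = 4.18 × 10⁻¹⁰⁵ m³.
8.58 × 10⁴ × 4.18 × 10⁻¹⁰⁵ m³ = 3.58 × 10⁻¹⁰⁰ m³

3.58 × 10⁻¹⁰⁰ m³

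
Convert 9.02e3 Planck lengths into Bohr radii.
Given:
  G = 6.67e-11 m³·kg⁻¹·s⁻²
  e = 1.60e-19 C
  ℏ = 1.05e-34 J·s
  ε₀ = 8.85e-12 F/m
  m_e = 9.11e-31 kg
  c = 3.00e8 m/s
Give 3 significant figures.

Planck length: ℓ_P = √(ℏG/c³) = 1.61e-35 m
Bohr radius: a₀ = 4πε₀ℏ²/(m_e e²) = 5.26e-11 m
9.02e3 × 1.61e-35 / 5.26e-11 = 2.76e-21

2.76e-21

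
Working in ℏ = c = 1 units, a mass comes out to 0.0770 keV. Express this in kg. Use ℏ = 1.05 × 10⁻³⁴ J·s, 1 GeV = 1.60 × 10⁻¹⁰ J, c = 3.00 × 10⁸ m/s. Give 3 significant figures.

Mass is [E]/c²; divide by c².
1 GeV → 1/c² × (1 GeV in J) = 1.78 × 10⁻²⁷ kg.
Convert the energy scale: 0.0770 keV = 7.70 × 10⁻⁸ GeV.
Result: 7.70 × 10⁻⁸ × 1.78 × 10⁻²⁷ = 1.37 × 10⁻³⁴ kg.

1.37 × 10⁻³⁴ kg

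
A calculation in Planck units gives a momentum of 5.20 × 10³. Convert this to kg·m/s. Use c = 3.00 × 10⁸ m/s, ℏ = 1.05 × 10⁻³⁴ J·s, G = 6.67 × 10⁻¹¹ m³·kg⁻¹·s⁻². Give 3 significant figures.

One Planck momentum: p_P = √(ℏc³/G) = 6.52 kg·m/s.
5.20 × 10³ × 6.52 kg·m/s = 3.39 × 10⁴ kg·m/s

3.39 × 10⁴ kg·m/s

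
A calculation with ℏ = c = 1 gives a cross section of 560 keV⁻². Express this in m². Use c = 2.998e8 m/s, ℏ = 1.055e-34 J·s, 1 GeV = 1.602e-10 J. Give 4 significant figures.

Area is [L]² = [E]⁻²·(ℏc)²; restore (ℏc)².
1 GeV⁻² → (ℏc)² × (1 GeV in J)⁻² = 3.898e-32 m².
Convert the energy scale: 560 keV⁻² = 5.60e14 GeV⁻².
Result: 5.60e14 × 3.898e-32 = 2.183e-17 m².

2.183e-17 m²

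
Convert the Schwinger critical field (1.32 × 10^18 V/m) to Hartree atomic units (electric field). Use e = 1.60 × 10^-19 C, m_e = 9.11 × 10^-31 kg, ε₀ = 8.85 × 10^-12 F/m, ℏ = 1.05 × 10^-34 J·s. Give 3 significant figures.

atomic unit of electric field: E_au = E_h/(e a₀) = m_e²e⁵/((4πε₀)³ℏ⁴) = 5.20 × 10^11 V/m.
1.32 × 10^18 / 5.20 × 10^11 = 2.54 × 10^6

2.54 × 10^6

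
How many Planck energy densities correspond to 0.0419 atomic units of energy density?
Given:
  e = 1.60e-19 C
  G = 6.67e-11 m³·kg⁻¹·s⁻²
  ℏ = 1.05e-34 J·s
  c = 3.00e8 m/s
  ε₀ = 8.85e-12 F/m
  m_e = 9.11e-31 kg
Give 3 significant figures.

2.70e-102

atomic unit of energy density: u_au = E_h/a₀³ = m_e⁴e¹⁰/((4πε₀)⁵ℏ⁸) = 3.01e13 J/m³
Planck energy density: u_P = c⁷/(ℏG²) = 4.68e113 J/m³
0.0419 × 3.01e13 / 4.68e113 = 2.70e-102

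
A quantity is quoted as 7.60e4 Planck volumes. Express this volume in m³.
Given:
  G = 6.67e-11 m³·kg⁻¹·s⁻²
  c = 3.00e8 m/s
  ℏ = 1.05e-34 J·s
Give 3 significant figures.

3.17e-100 m³

One Planck volume: V_P = (ℏG/c³)^(3/2) = 4.18e-105 m³.
7.60e4 × 4.18e-105 m³ = 3.17e-100 m³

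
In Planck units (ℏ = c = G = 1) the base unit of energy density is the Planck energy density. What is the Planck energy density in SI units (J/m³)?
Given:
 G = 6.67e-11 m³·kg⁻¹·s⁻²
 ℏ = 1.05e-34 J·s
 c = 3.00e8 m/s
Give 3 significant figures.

u_P = c⁷/(ℏG²)
  = 2.19e59 / 4.67e-55
  = 4.68e113 J/m³

4.68e113 J/m³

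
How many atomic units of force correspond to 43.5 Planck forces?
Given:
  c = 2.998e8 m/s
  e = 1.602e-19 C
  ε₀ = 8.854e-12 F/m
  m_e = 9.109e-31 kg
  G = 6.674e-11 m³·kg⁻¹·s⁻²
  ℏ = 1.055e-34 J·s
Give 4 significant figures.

Planck force: F_P = c⁴/G = 1.210e44 N
atomic unit of force: F_au = E_h/a₀ = m_e²e⁶/((4πε₀)³ℏ⁴) = 8.220e-8 N
43.5 × 1.210e44 / 8.220e-8 = 6.406e52

6.406e52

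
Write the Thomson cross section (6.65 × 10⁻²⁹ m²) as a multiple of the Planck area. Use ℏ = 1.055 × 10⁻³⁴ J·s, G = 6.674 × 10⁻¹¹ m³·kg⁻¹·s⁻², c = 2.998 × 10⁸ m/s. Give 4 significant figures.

2.545 × 10⁴¹

Planck area: A_P = ℏG/c³ = 2.613 × 10⁻⁷⁰ m².
6.65 × 10⁻²⁹ / 2.613 × 10⁻⁷⁰ = 2.545 × 10⁴¹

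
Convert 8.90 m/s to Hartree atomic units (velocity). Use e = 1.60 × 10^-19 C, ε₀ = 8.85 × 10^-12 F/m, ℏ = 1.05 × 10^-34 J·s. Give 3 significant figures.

4.06 × 10^-6

atomic unit of velocity: v_au = e²/(4πε₀ℏ) = 2.19 × 10^6 m/s.
8.90 / 2.19 × 10^6 = 4.06 × 10^-6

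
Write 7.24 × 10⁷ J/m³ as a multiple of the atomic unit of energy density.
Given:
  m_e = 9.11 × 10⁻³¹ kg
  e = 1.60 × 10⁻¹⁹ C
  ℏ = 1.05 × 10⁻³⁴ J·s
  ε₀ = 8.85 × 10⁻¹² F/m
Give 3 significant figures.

2.40 × 10⁻⁶

atomic unit of energy density: u_au = E_h/a₀³ = m_e⁴e¹⁰/((4πε₀)⁵ℏ⁸) = 3.01 × 10¹³ J/m³.
7.24 × 10⁷ / 3.01 × 10¹³ = 2.40 × 10⁻⁶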